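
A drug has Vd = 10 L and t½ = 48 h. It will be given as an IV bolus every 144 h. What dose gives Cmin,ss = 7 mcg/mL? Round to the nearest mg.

τ/t½ = 144/48 ≈ 3, so f = (1/2)^(144/48) ≈ 0.125000.
Cmin,ss = (D/Vd)·f/(1−f), so D = Cmin,ss·Vd·(1−f)/f.
D = 7 × 10 × (1−f)/f ≈ 7 × 10 × 7.00000 ≈ 490.00 mg.

490 mg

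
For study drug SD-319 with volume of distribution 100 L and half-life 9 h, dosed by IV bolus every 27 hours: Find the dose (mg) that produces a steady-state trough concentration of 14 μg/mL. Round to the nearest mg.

9800 mg

τ/t½ = 27/9 ≈ 3, so f = (1/2)^(27/9) ≈ 0.125000.
Cmin,ss = (D/Vd)·f/(1−f), so D = Cmin,ss·Vd·(1−f)/f.
D = 14 × 100 × (1−f)/f ≈ 14 × 100 × 7.00000 ≈ 9800.00 mg.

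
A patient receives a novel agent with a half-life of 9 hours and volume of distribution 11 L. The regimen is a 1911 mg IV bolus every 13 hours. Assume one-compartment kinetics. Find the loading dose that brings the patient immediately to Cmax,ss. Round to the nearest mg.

f = (1/2)^(13/9) ≈ 0.367434; accumulation ratio R = 1/(1−f) ≈ 1.58086.
Loading dose to hit Cmax,ss on first dose: D_load = D_maint·R ≈ 1911 × 1.58086 ≈ 3021.02 mg.

3021 mg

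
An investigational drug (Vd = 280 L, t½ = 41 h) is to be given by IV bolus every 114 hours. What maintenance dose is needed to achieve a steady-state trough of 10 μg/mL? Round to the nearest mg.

16438 mg

τ/t½ = 114/41 ≈ 2.7805, so f = (1/2)^(114/41) ≈ 0.145542.
Cmin,ss = (D/Vd)·f/(1−f), so D = Cmin,ss·Vd·(1−f)/f.
D = 10 × 280 × (1−f)/f ≈ 10 × 280 × 5.87087 ≈ 16438.44 mg.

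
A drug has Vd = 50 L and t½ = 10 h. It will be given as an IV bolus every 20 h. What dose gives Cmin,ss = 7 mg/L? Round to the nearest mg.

τ/t½ = 20/10 ≈ 2, so f = (1/2)^(20/10) ≈ 0.250000.
Cmin,ss = (D/Vd)·f/(1−f), so D = Cmin,ss·Vd·(1−f)/f.
D = 7 × 50 × (1−f)/f ≈ 7 × 50 × 3.00000 ≈ 1050.00 mg.

1050 mg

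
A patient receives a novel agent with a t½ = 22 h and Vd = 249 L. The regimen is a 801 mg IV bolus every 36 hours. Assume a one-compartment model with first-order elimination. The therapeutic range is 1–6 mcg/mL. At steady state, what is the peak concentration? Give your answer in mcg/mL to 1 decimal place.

k = ln2/t½ = ln2/22 ≈ 0.031507 h⁻¹; fraction remaining f = e^(−kτ) = e^(−0.031507×36) ≈ 0.3217.
At steady state, accumulation factor R = 1/(1 − e^(−kτ)) ≈ 1.4743.
Each bolus raises the concentration by D/Vd = 801/249 ≈ 3.217 mcg/mL.
Cmax,ss = C₀/(1 − f) ≈ 3.217/0.6783 ≈ 4.743 mcg/mL.
Peak 4.7 mcg/mL vs MTC 6 mcg/mL: below toxic threshold.

4.7 mcg/mL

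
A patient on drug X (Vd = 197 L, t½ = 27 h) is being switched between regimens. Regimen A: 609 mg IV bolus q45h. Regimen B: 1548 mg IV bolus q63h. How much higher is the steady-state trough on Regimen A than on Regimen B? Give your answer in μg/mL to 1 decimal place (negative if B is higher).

-0.5 μg/mL

Regimen A: f = (1/2)^(45/27) ≈ 0.3150; Cmin,ss = (609/197)·f/(1−f) ≈ 1.422 μg/mL.
Regimen B: f = (1/2)^(63/27) ≈ 0.1984; Cmin,ss = (1548/197)·f/(1−f) ≈ 1.945 μg/mL.
Difference ≈ 1.422 − 1.945 ≈ -0.523 μg/mL.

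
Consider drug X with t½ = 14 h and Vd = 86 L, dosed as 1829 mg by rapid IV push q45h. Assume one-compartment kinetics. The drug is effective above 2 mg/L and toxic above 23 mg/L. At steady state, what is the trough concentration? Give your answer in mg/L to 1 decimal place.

2.6 mg/L

k = ln2/t½ = ln2/14 ≈ 0.049511 h⁻¹; fraction remaining f = e^(−kτ) = e^(−0.049511×45) ≈ 0.1077.
Each bolus raises the concentration by D/Vd = 1829/86 ≈ 21.267 mg/L.
Steady-state trough Cmin,ss = C₀·f/(1−f) ≈ 21.267 × 0.1077/0.8923 ≈ 2.567 mg/L.
Trough 2.6 mg/L vs MEC 2 mg/L: adequate.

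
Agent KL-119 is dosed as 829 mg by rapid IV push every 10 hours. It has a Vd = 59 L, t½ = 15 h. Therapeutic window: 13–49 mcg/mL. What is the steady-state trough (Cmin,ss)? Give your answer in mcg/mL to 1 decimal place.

23.9 mcg/mL

Over one 10-h interval, 10/15 ≈ 0.66667 half-lives elapse, leaving f ≈ 0.6300 of each dose.
Each bolus raises the concentration by D/Vd = 829/59 ≈ 14.051 mcg/mL.
Steady-state trough Cmin,ss = C₀·f/(1−f) ≈ 14.051 × 0.6300/0.3700 ≈ 23.925 mcg/mL.
Trough 23.9 mcg/mL vs MEC 13 mcg/mL: adequate.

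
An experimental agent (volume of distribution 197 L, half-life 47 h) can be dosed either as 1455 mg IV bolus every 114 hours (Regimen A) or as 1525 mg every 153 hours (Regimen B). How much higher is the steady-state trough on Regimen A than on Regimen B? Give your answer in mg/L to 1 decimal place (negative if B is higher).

Regimen A: f = (1/2)^(114/47) ≈ 0.1861; Cmin,ss = (1455/197)·f/(1−f) ≈ 1.689 mg/L.
Regimen B: f = (1/2)^(153/47) ≈ 0.1047; Cmin,ss = (1525/197)·f/(1−f) ≈ 0.905 mg/L.
Difference ≈ 1.689 − 0.905 ≈ 0.784 mg/L.

0.8 mg/L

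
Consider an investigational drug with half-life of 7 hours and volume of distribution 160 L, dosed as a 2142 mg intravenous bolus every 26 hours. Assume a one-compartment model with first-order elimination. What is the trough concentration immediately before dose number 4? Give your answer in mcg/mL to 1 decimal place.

f = (1/2)^(τ/t½) = (1/2)^(26/7) ≈ 0.0762.
C₀ = D/Vd = 2142/160 ≈ 13.387 mcg/mL.
Before the 4th dose, 3 doses have been given. Superposition: Cmin = C₀·(f + f² + … + f^3).
≈ 13.387 × (0.0762 + 0.0058 + 0.0004) ≈ 13.387 × 0.0824 ≈ 1.103 mcg/mL.

1.1 mcg/mL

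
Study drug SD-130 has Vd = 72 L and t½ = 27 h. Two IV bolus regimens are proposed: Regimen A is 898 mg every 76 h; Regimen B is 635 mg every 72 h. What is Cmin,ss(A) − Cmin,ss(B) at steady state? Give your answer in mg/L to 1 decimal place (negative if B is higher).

0.4 mg/L

Regimen A: f = (1/2)^(76/27) ≈ 0.1421; Cmin,ss = (898/72)·f/(1−f) ≈ 2.066 mg/L.
Regimen B: f = (1/2)^(72/27) ≈ 0.1575; Cmin,ss = (635/72)·f/(1−f) ≈ 1.649 mg/L.
Difference ≈ 2.066 − 1.649 ≈ 0.417 mg/L.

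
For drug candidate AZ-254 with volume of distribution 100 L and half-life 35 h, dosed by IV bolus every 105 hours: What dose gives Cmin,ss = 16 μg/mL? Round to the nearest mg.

τ/t½ = 105/35 ≈ 3, so f = (1/2)^(105/35) ≈ 0.125000.
Cmin,ss = (D/Vd)·f/(1−f), so D = Cmin,ss·Vd·(1−f)/f.
D = 16 × 100 × (1−f)/f ≈ 16 × 100 × 7.00000 ≈ 11200.00 mg.

11200 mg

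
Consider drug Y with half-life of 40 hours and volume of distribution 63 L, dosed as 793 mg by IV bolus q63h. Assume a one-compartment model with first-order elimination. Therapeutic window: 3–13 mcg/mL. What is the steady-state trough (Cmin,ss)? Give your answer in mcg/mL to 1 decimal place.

Over one 63-h interval, 63/40 ≈ 1.575 half-lives elapse, leaving f ≈ 0.3356 of each dose.
Each bolus raises the concentration by D/Vd = 793/63 ≈ 12.587 mcg/mL.
Steady-state trough Cmin,ss = C₀·f/(1−f) ≈ 12.587 × 0.3356/0.6644 ≈ 6.358 mcg/mL.
Trough 6.4 mcg/mL vs MEC 3 mcg/mL: adequate.

6.4 mcg/mL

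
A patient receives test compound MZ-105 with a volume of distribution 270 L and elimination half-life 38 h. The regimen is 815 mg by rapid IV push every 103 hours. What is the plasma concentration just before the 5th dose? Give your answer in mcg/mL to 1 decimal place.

0.5 mcg/mL

f = (1/2)^(τ/t½) = (1/2)^(103/38) ≈ 0.1528.
C₀ = D/Vd = 815/270 ≈ 3.019 mcg/mL.
Before the 5th dose, 4 doses have been given. Superposition: Cmin = C₀·(f + f² + … + f^4).
≈ 3.019 × (0.1528 + 0.0233 + 0.0036 + 0.0005) ≈ 3.019 × 0.1802 ≈ 0.544 mcg/mL.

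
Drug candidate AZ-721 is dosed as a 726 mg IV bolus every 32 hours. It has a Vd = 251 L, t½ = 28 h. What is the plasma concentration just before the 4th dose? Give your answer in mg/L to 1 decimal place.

f = (1/2)^(τ/t½) = (1/2)^(32/28) ≈ 0.4529.
C₀ = D/Vd = 726/251 ≈ 2.892 mg/L.
Before the 4th dose, 3 doses have been given. Superposition: Cmin = C₀·(f + f² + … + f^3).
≈ 2.892 × (0.4529 + 0.2051 + 0.0929) ≈ 2.892 × 0.7509 ≈ 2.172 mg/L.

2.2 mg/L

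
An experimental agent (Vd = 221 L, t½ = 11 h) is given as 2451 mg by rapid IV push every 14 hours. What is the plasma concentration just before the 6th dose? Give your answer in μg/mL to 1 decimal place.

7.7 μg/mL

f = (1/2)^(τ/t½) = (1/2)^(14/11) ≈ 0.4139.
C₀ = D/Vd = 2451/221 ≈ 11.090 μg/mL.
Before the 6th dose, 5 doses have been given. Superposition: Cmin = C₀·(f + f² + … + f^5).
≈ 11.090 × (0.4139 + 0.1713 + 0.0709 + 0.0293 + 0.0121) ≈ 11.090 × 0.6975 ≈ 7.735 μg/mL.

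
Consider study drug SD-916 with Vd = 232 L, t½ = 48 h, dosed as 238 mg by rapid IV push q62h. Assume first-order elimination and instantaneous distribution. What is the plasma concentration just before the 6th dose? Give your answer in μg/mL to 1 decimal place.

f = (1/2)^(τ/t½) = (1/2)^(62/48) ≈ 0.4085.
C₀ = D/Vd = 238/232 ≈ 1.026 μg/mL.
Before the 6th dose, 5 doses have been given. Superposition: Cmin = C₀·(f + f² + … + f^5).
≈ 1.026 × (0.4085 + 0.1669 + 0.0682 + 0.0278 + 0.0114) ≈ 1.026 × 0.6828 ≈ 0.701 μg/mL.

0.7 μg/mL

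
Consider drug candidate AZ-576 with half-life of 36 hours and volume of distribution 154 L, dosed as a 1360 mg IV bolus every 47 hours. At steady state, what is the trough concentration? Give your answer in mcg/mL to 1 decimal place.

τ/t½ = 47/36 ≈ 1.3056, so fraction remaining f = (1/2)^(47/36) ≈ 0.4046.
Accumulation ratio R = 1/(1 − f) ≈ 1/0.5954 ≈ 1.6795.
Each bolus raises the concentration by D/Vd = 1360/154 ≈ 8.831 mcg/mL.
Cmax,ss = C₀/(1 − f) ≈ 8.831/0.5954 ≈ 14.832 mcg/mL.
Steady-state trough Cmin,ss = Cmax,ss·f ≈ 14.832 × 0.4046 ≈ 6.001 mcg/mL.

6.0 mcg/mL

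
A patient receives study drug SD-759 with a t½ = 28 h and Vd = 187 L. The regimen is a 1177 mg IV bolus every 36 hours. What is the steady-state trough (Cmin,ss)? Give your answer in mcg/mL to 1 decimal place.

4.4 mcg/mL

k = ln2/t½ = ln2/28 ≈ 0.024755 h⁻¹; fraction remaining f = e^(−kτ) = e^(−0.024755×36) ≈ 0.4102.
Single-dose peak C₀ = D/Vd = 1177/187 ≈ 6.294 mcg/mL.
Steady-state trough Cmin,ss = C₀·f/(1−f) ≈ 6.294 × 0.4102/0.5898 ≈ 4.377 mcg/mL.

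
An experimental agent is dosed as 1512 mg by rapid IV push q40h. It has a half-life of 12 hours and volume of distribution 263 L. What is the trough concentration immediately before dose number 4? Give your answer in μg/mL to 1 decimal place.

0.6 μg/mL

f = (1/2)^(τ/t½) = (1/2)^(40/12) ≈ 0.0992.
C₀ = D/Vd = 1512/263 ≈ 5.749 μg/mL.
Before the 4th dose, 3 doses have been given. Superposition: Cmin = C₀·(f + f² + … + f^3).
≈ 5.749 × (0.0992 + 0.0098 + 0.0010) ≈ 5.749 × 0.1100 ≈ 0.632 μg/mL.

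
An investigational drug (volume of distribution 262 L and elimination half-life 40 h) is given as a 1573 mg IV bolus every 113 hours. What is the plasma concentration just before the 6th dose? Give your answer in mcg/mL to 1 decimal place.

1.0 mcg/mL

f = (1/2)^(τ/t½) = (1/2)^(113/40) ≈ 0.1411.
C₀ = D/Vd = 1573/262 ≈ 6.004 mcg/mL.
Before the 6th dose, 5 doses have been given. Superposition: Cmin = C₀·(f + f² + … + f^5).
≈ 6.004 × (0.1411 + 0.0199 + 0.0028 + 0.0004 + 0.0001) ≈ 6.004 × 0.1643 ≈ 0.986 mcg/mL.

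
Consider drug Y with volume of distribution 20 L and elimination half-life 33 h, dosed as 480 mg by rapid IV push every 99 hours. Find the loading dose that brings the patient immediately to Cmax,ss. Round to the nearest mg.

549 mg

f = (1/2)^(99/33) ≈ 0.125000; accumulation ratio R = 1/(1−f) ≈ 1.14286.
Loading dose to hit Cmax,ss on first dose: D_load = D_maint·R ≈ 480 × 1.14286 ≈ 548.57 mg.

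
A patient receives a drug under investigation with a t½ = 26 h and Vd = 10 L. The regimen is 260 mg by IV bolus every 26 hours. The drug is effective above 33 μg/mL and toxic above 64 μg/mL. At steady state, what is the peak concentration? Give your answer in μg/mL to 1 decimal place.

52.0 μg/mL

The dosing interval is 1 half-life, so f = 2^(−1) = 0.5.
Accumulation ratio R = 1/(1 − f) = 1/0.5 = 2/1.
Single-dose peak C₀ = D/Vd = 260/10 = 26 μg/mL.
Steady-state peak Cmax,ss = C₀·R = 26 × 2/1 ≈ 52.000 μg/mL.
Peak 52.0 μg/mL vs MTC 64 μg/mL: below toxic threshold.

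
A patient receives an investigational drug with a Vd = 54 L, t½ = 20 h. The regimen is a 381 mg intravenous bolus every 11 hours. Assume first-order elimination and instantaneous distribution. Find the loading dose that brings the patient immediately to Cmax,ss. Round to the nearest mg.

f = (1/2)^(11/20) ≈ 0.683020; accumulation ratio R = 1/(1−f) ≈ 3.15477.
Loading dose to hit Cmax,ss on first dose: D_load = D_maint·R ≈ 381 × 3.15477 ≈ 1201.97 mg.

1202 mg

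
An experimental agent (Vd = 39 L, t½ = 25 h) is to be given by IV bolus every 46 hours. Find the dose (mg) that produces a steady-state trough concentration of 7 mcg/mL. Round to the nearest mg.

704 mg

τ/t½ = 46/25 ≈ 1.84, so f = (1/2)^(46/25) ≈ 0.279322.
Cmin,ss = (D/Vd)·f/(1−f), so D = Cmin,ss·Vd·(1−f)/f.
D = 7 × 39 × (1−f)/f ≈ 7 × 39 × 2.58010 ≈ 704.37 mg.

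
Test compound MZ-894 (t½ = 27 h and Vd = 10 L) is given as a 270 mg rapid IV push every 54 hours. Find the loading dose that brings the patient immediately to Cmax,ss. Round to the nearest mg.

360 mg

f = (1/2)^(54/27) ≈ 0.250000; accumulation ratio R = 1/(1−f) ≈ 1.33333.
Loading dose to hit Cmax,ss on first dose: D_load = D_maint·R ≈ 270 × 1.33333 ≈ 360.00 mg.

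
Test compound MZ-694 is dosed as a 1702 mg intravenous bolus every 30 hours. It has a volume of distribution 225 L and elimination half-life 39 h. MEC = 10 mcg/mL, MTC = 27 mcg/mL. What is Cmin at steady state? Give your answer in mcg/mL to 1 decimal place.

Over one 30-h interval, 30/39 ≈ 0.76923 half-lives elapse, leaving f ≈ 0.5867 of each dose.
At steady state, accumulation factor R = 1/(1 − e^(−kτ)) ≈ 2.4195.
Each bolus raises the concentration by D/Vd = 1702/225 ≈ 7.564 mcg/mL.
Cmax,ss = C₀/(1 − f) ≈ 7.564/0.4133 ≈ 18.301 mcg/mL.
One interval later, Cmin,ss = Cmax,ss·e^(−kτ) ≈ 18.301 × 0.5867 ≈ 10.737 mcg/mL.
Trough 10.7 mcg/mL vs MEC 10 mcg/mL: adequate.

10.7 mcg/mL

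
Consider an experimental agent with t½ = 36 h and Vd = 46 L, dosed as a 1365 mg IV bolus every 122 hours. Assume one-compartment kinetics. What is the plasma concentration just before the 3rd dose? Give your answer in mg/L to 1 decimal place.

f = (1/2)^(τ/t½) = (1/2)^(122/36) ≈ 0.0955.
C₀ = D/Vd = 1365/46 ≈ 29.674 mg/L.
Before the 3rd dose, 2 doses have been given. Superposition: Cmin = C₀·(f + f²).
≈ 29.674 × (0.0955 + 0.0091) ≈ 29.674 × 0.1046 ≈ 3.104 mg/L.

3.1 mg/L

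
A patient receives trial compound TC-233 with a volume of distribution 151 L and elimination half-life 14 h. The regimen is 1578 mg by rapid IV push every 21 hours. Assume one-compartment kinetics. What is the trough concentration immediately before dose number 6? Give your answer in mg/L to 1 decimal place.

f = (1/2)^(τ/t½) = (1/2)^(21/14) ≈ 0.3536.
C₀ = D/Vd = 1578/151 ≈ 10.450 mg/L.
Before the 6th dose, 5 doses have been given. Superposition: Cmin = C₀·(f + f² + … + f^5).
≈ 10.450 × (0.3536 + 0.1250 + 0.0442 + 0.0156 + 0.0055) ≈ 10.450 × 0.5439 ≈ 5.684 mg/L.

5.7 mg/L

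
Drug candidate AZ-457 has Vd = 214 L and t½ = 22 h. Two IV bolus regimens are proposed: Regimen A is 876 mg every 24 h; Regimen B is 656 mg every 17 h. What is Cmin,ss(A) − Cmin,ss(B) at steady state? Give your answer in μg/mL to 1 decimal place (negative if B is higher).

Regimen A: f = (1/2)^(24/22) ≈ 0.4695; Cmin,ss = (876/214)·f/(1−f) ≈ 3.623 μg/mL.
Regimen B: f = (1/2)^(17/22) ≈ 0.5853; Cmin,ss = (656/214)·f/(1−f) ≈ 4.326 μg/mL.
Difference ≈ 3.623 − 4.326 ≈ -0.703 μg/mL.

-0.7 μg/mL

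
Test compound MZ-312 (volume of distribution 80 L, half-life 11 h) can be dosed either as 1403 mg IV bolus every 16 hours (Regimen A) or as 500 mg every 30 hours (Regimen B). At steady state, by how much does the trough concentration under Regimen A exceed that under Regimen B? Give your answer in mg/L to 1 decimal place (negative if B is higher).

Regimen A: f = (1/2)^(16/11) ≈ 0.3649; Cmin,ss = (1403/80)·f/(1−f) ≈ 10.076 mg/L.
Regimen B: f = (1/2)^(30/11) ≈ 0.1510; Cmin,ss = (500/80)·f/(1−f) ≈ 1.112 mg/L.
Difference ≈ 10.076 − 1.112 ≈ 8.964 mg/L.

9.0 mg/L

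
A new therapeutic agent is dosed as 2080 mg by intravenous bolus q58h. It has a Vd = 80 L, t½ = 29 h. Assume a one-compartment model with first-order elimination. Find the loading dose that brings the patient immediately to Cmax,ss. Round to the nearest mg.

f = (1/2)^(58/29) ≈ 0.250000; accumulation ratio R = 1/(1−f) ≈ 1.33333.
Loading dose to hit Cmax,ss on first dose: D_load = D_maint·R ≈ 2080 × 1.33333 ≈ 2773.33 mg.

2773 mg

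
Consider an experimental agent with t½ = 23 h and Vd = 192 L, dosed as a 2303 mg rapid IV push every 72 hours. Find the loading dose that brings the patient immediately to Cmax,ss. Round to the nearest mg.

2600 mg

f = (1/2)^(72/23) ≈ 0.114195; accumulation ratio R = 1/(1−f) ≈ 1.12892.
Loading dose to hit Cmax,ss on first dose: D_load = D_maint·R ≈ 2303 × 1.12892 ≈ 2599.90 mg.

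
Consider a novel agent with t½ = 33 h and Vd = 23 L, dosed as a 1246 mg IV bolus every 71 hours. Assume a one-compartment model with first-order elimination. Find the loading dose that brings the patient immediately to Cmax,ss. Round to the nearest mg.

1608 mg

f = (1/2)^(71/33) ≈ 0.225076; accumulation ratio R = 1/(1−f) ≈ 1.29045.
Loading dose to hit Cmax,ss on first dose: D_load = D_maint·R ≈ 1246 × 1.29045 ≈ 1607.90 mg.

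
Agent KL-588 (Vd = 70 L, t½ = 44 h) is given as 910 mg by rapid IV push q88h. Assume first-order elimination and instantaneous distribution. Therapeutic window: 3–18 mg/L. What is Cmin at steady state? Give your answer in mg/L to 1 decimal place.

The dosing interval is 2 half-lives, so f = 2^(−2) = 0.25.
Accumulation ratio R = 1/(1 − f) = 1/0.75 = 4/3.
Single-dose peak C₀ = D/Vd = 910/70 = 13 mg/L.
Steady-state peak Cmax,ss = C₀·R = 13 × 4/3 ≈ 17.333 mg/L.
Steady-state trough Cmin,ss = Cmax,ss·f ≈ 17.333 × 0.25 ≈ 4.333 mg/L.
Trough 4.3 mg/L vs MEC 3 mg/L: adequate.

4.3 mg/L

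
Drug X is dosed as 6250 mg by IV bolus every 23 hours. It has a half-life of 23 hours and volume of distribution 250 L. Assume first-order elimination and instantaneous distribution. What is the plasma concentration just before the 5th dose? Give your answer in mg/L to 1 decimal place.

f = (1/2)^(τ/t½) = (1/2)^(23/23) ≈ 0.5000.
C₀ = D/Vd = 6250/250 ≈ 25.000 mg/L.
Before the 5th dose, 4 doses have been given. Superposition: Cmin = C₀·(f + f² + … + f^4).
≈ 25.000 × (0.5000 + 0.2500 + 0.1250 + 0.0625) ≈ 25.000 × 0.9375 ≈ 23.438 mg/L.

23.4 mg/L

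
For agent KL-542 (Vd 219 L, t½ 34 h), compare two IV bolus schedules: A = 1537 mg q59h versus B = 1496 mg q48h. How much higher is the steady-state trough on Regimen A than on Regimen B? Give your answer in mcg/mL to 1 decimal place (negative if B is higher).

-1.1 mcg/mL

Regimen A: f = (1/2)^(59/34) ≈ 0.3003; Cmin,ss = (1537/219)·f/(1−f) ≈ 3.012 mcg/mL.
Regimen B: f = (1/2)^(48/34) ≈ 0.3759; Cmin,ss = (1496/219)·f/(1−f) ≈ 4.114 mcg/mL.
Difference ≈ 3.012 − 4.114 ≈ -1.102 mcg/mL.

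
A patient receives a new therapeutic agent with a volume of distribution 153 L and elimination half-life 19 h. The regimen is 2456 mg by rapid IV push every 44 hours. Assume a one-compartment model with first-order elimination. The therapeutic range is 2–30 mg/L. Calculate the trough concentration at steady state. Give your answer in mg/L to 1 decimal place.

4.0 mg/L

k = ln2/t½ = ln2/19 ≈ 0.036481 h⁻¹; fraction remaining f = e^(−kτ) = e^(−0.036481×44) ≈ 0.2009.
Accumulation ratio R = 1/(1 − f) ≈ 1/0.7991 ≈ 1.2514.
Single-dose peak C₀ = D/Vd = 2456/153 ≈ 16.052 mg/L.
Steady-state peak Cmax,ss = C₀·R ≈ 16.052 × 1.2514 ≈ 20.087 mg/L.
Steady-state trough Cmin,ss = Cmax,ss·f ≈ 20.087 × 0.2009 ≈ 4.035 mg/L.
Trough 4.0 mg/L vs MEC 2 mg/L: adequate.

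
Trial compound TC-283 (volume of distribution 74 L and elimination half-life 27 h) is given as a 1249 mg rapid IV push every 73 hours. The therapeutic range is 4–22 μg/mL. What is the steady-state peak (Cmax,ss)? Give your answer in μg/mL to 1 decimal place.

19.9 μg/mL

τ/t½ = 73/27 ≈ 2.7037, so fraction remaining f = (1/2)^(73/27) ≈ 0.1535.
Accumulation ratio R = 1/(1 − f) ≈ 1/0.8465 ≈ 1.1813.
Each bolus raises the concentration by D/Vd = 1249/74 ≈ 16.878 μg/mL.
Steady-state peak Cmax,ss = C₀·R ≈ 16.878 × 1.1813 ≈ 19.938 μg/mL.
Peak 19.9 μg/mL vs MTC 22 μg/mL: below toxic threshold.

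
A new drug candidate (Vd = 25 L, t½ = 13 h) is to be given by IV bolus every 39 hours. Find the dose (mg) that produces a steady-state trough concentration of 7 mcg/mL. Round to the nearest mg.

τ/t½ = 39/13 ≈ 3, so f = (1/2)^(39/13) ≈ 0.125000.
Cmin,ss = (D/Vd)·f/(1−f), so D = Cmin,ss·Vd·(1−f)/f.
D = 7 × 25 × (1−f)/f ≈ 7 × 25 × 7.00000 ≈ 1225.00 mg.

1225 mg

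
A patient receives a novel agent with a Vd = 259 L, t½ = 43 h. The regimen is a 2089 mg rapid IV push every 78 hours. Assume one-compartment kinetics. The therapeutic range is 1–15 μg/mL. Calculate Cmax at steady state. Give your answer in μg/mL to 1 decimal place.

11.3 μg/mL

τ/t½ = 78/43 ≈ 1.814, so fraction remaining f = (1/2)^(78/43) ≈ 0.2844.
Accumulation ratio R = 1/(1 − f) ≈ 1/0.7156 ≈ 1.3974.
Each bolus raises the concentration by D/Vd = 2089/259 ≈ 8.066 μg/mL.
Steady-state peak Cmax,ss = C₀·R ≈ 8.066 × 1.3974 ≈ 11.271 μg/mL.
Peak 11.3 μg/mL vs MTC 15 μg/mL: below toxic threshold.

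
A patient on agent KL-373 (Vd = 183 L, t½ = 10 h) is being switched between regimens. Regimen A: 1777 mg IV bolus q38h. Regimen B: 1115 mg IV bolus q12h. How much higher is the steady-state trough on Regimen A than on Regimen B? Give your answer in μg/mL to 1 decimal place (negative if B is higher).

-3.9 μg/mL

Regimen A: f = (1/2)^(38/10) ≈ 0.0718; Cmin,ss = (1777/183)·f/(1−f) ≈ 0.751 μg/mL.
Regimen B: f = (1/2)^(12/10) ≈ 0.4353; Cmin,ss = (1115/183)·f/(1−f) ≈ 4.697 μg/mL.
Difference ≈ 0.751 − 4.697 ≈ -3.946 μg/mL.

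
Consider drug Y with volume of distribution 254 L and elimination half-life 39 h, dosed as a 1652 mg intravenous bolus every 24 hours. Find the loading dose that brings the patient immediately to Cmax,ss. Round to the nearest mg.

4757 mg

f = (1/2)^(24/39) ≈ 0.652756; accumulation ratio R = 1/(1−f) ≈ 2.87982.
Loading dose to hit Cmax,ss on first dose: D_load = D_maint·R ≈ 1652 × 2.87982 ≈ 4757.46 mg.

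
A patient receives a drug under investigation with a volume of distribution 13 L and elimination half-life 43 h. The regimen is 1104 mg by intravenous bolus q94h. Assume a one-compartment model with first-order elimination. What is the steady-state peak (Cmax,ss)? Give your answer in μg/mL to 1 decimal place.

Over one 94-h interval, 94/43 ≈ 2.186 half-lives elapse, leaving f ≈ 0.2198 of each dose.
Accumulation ratio R = 1/(1 − f) ≈ 1/0.7802 ≈ 1.2817.
Single-dose peak C₀ = D/Vd = 1104/13 ≈ 84.923 μg/mL.
Cmax,ss = C₀/(1 − f) ≈ 84.923/0.7802 ≈ 108.848 μg/mL.

108.8 μg/mL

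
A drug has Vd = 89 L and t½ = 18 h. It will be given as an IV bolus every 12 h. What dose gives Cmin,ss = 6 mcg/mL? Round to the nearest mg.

314 mg

τ/t½ = 12/18 ≈ 0.66667, so f = (1/2)^(12/18) ≈ 0.629961.
Cmin,ss = (D/Vd)·f/(1−f), so D = Cmin,ss·Vd·(1−f)/f.
D = 6 × 89 × (1−f)/f ≈ 6 × 89 × 0.58740 ≈ 313.67 mg.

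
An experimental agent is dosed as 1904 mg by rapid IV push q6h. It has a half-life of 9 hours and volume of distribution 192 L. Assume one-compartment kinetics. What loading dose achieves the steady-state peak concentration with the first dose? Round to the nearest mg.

f = (1/2)^(6/9) ≈ 0.629961; accumulation ratio R = 1/(1−f) ≈ 2.70242.
Loading dose to hit Cmax,ss on first dose: D_load = D_maint·R ≈ 1904 × 2.70242 ≈ 5145.41 mg.

5145 mg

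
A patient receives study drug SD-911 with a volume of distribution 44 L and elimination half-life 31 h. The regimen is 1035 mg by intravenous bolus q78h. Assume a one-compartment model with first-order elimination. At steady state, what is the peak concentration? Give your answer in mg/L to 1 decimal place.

k = ln2/t½ = ln2/31 ≈ 0.022360 h⁻¹; fraction remaining f = e^(−kτ) = e^(−0.022360×78) ≈ 0.1748.
Accumulation ratio R = 1/(1 − f) ≈ 1/0.8252 ≈ 1.2118.
Each bolus raises the concentration by D/Vd = 1035/44 ≈ 23.523 mg/L.
Steady-state peak Cmax,ss = C₀·R ≈ 23.523 × 1.2118 ≈ 28.505 mg/L.

28.5 mg/L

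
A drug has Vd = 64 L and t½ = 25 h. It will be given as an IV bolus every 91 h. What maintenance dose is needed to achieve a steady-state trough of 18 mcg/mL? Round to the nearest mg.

13210 mg

τ/t½ = 91/25 ≈ 3.64, so f = (1/2)^(91/25) ≈ 0.080214.
Cmin,ss = (D/Vd)·f/(1−f), so D = Cmin,ss·Vd·(1−f)/f.
D = 18 × 64 × (1−f)/f ≈ 18 × 64 × 11.46665 ≈ 13209.58 mg.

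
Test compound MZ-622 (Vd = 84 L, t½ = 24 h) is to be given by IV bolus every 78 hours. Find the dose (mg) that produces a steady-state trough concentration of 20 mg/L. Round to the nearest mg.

14303 mg

τ/t½ = 78/24 ≈ 3.25, so f = (1/2)^(78/24) ≈ 0.105112.
Cmin,ss = (D/Vd)·f/(1−f), so D = Cmin,ss·Vd·(1−f)/f.
D = 20 × 84 × (1−f)/f ≈ 20 × 84 × 8.51366 ≈ 14302.95 mg.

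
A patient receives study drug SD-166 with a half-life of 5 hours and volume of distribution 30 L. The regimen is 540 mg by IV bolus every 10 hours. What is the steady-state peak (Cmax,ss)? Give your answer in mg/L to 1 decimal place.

24.0 mg/L

τ = 10 h = 2 half-lives, so f = (1/2)^2 = 0.25.
Accumulation ratio R = 1/(1 − f) = 1/0.75 = 4/3.
Single-dose peak C₀ = D/Vd = 540/30 = 18 mg/L.
Steady-state peak Cmax,ss = C₀·R = 18 × 4/3 ≈ 24.000 mg/L.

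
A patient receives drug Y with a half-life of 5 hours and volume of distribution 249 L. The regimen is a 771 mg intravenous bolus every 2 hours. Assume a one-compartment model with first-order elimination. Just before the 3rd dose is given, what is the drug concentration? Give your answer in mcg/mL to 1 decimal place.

f = (1/2)^(τ/t½) = (1/2)^(2/5) ≈ 0.7579.
C₀ = D/Vd = 771/249 ≈ 3.096 mcg/mL.
Before the 3rd dose, 2 doses have been given. Superposition: Cmin = C₀·(f + f²).
≈ 3.096 × (0.7579 + 0.5744) ≈ 3.096 × 1.3323 ≈ 4.125 mcg/mL.

4.1 mcg/mL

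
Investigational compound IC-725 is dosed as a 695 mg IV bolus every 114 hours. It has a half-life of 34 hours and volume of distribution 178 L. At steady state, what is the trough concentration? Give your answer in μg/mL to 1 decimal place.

k = ln2/t½ = ln2/34 ≈ 0.020387 h⁻¹; fraction remaining f = e^(−kτ) = e^(−0.020387×114) ≈ 0.0979.
Each bolus raises the concentration by D/Vd = 695/178 ≈ 3.904 μg/mL.
Steady-state trough Cmin,ss = C₀·f/(1−f) ≈ 3.904 × 0.0979/0.9021 ≈ 0.424 μg/mL.

0.4 μg/mL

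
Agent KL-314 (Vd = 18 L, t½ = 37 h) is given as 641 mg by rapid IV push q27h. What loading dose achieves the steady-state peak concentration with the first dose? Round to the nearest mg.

f = (1/2)^(27/37) ≈ 0.603017; accumulation ratio R = 1/(1−f) ≈ 2.51900.
Loading dose to hit Cmax,ss on first dose: D_load = D_maint·R ≈ 641 × 2.51900 ≈ 1614.68 mg.

1615 mg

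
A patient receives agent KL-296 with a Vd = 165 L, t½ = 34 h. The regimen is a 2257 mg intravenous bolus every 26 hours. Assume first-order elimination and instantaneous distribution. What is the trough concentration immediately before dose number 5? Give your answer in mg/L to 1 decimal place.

f = (1/2)^(τ/t½) = (1/2)^(26/34) ≈ 0.5886.
C₀ = D/Vd = 2257/165 ≈ 13.679 mg/L.
Before the 5th dose, 4 doses have been given. Superposition: Cmin = C₀·(f + f² + … + f^4).
≈ 13.679 × (0.5886 + 0.3464 + 0.2039 + 0.1200) ≈ 13.679 × 1.2589 ≈ 17.220 mg/L.

17.2 mg/L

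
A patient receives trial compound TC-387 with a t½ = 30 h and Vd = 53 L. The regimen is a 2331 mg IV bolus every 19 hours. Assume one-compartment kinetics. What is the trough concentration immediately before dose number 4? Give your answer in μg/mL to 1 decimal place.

58.4 μg/mL

f = (1/2)^(τ/t½) = (1/2)^(19/30) ≈ 0.6447.
C₀ = D/Vd = 2331/53 ≈ 43.981 μg/mL.
Before the 4th dose, 3 doses have been given. Superposition: Cmin = C₀·(f + f² + … + f^3).
≈ 43.981 × (0.6447 + 0.4156 + 0.2680) ≈ 43.981 × 1.3283 ≈ 58.420 μg/mL.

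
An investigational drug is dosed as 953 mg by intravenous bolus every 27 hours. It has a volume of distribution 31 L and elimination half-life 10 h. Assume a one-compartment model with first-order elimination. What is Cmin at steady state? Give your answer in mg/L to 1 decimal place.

5.6 mg/L

Over one 27-h interval, 27/10 ≈ 2.7 half-lives elapse, leaving f ≈ 0.1539 of each dose.
Each bolus raises the concentration by D/Vd = 953/31 ≈ 30.742 mg/L.
Steady-state trough Cmin,ss = C₀·f/(1−f) ≈ 30.742 × 0.1539/0.8461 ≈ 5.592 mg/L.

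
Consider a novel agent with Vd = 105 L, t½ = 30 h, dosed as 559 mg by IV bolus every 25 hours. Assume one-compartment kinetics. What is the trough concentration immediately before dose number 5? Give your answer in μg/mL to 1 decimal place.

f = (1/2)^(τ/t½) = (1/2)^(25/30) ≈ 0.5612.
C₀ = D/Vd = 559/105 ≈ 5.324 μg/mL.
Before the 5th dose, 4 doses have been given. Superposition: Cmin = C₀·(f + f² + … + f^4).
≈ 5.324 × (0.5612 + 0.3149 + 0.1767 + 0.0992) ≈ 5.324 × 1.1520 ≈ 6.133 μg/mL.

6.1 μg/mL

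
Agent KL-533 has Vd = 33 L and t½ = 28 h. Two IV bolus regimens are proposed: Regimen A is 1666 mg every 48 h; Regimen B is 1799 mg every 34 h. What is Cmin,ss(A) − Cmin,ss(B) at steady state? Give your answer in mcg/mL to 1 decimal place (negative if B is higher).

-19.2 mcg/mL

Regimen A: f = (1/2)^(48/28) ≈ 0.3048; Cmin,ss = (1666/33)·f/(1−f) ≈ 22.134 mcg/mL.
Regimen B: f = (1/2)^(34/28) ≈ 0.4310; Cmin,ss = (1799/33)·f/(1−f) ≈ 41.294 mcg/mL.
Difference ≈ 22.134 − 41.294 ≈ -19.160 mcg/mL.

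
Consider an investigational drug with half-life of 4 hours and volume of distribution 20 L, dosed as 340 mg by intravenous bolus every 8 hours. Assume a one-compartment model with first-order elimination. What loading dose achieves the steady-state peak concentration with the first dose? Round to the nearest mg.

f = (1/2)^(8/4) ≈ 0.250000; accumulation ratio R = 1/(1−f) ≈ 1.33333.
Loading dose to hit Cmax,ss on first dose: D_load = D_maint·R ≈ 340 × 1.33333 ≈ 453.33 mg.

453 mg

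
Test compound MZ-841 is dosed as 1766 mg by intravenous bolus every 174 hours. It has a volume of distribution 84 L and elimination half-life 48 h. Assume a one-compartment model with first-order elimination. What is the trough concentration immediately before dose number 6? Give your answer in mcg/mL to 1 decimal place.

f = (1/2)^(τ/t½) = (1/2)^(174/48) ≈ 0.0811.
C₀ = D/Vd = 1766/84 ≈ 21.024 mcg/mL.
Before the 6th dose, 5 doses have been given. Superposition: Cmin = C₀·(f + f² + … + f^5).
≈ 21.024 × (0.0811 + 0.0066 + 0.0005 + 0.0000 + 0.0000) ≈ 21.024 × 0.0882 ≈ 1.854 mcg/mL.

1.9 mcg/mL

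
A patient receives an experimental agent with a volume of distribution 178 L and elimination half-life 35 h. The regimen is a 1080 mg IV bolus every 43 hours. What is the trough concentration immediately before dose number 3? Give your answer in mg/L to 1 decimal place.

f = (1/2)^(τ/t½) = (1/2)^(43/35) ≈ 0.4267.
C₀ = D/Vd = 1080/178 ≈ 6.067 mg/L.
Before the 3rd dose, 2 doses have been given. Superposition: Cmin = C₀·(f + f²).
≈ 6.067 × (0.4267 + 0.1821) ≈ 6.067 × 0.6088 ≈ 3.694 mg/L.

3.7 mg/L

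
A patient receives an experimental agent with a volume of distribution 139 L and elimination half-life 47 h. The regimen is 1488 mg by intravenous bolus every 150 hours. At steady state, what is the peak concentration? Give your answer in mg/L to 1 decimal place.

12.0 mg/L

k = ln2/t½ = ln2/47 ≈ 0.014748 h⁻¹; fraction remaining f = e^(−kτ) = e^(−0.014748×150) ≈ 0.1095.
Accumulation ratio R = 1/(1 − f) ≈ 1/0.8905 ≈ 1.1230.
Each bolus raises the concentration by D/Vd = 1488/139 ≈ 10.705 mg/L.
Cmax,ss = C₀/(1 − f) ≈ 10.705/0.8905 ≈ 12.021 mg/L.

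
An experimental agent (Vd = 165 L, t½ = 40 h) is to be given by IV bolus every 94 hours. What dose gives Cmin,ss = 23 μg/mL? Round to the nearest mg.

τ/t½ = 94/40 ≈ 2.35, so f = (1/2)^(94/40) ≈ 0.196146.
Cmin,ss = (D/Vd)·f/(1−f), so D = Cmin,ss·Vd·(1−f)/f.
D = 23 × 165 × (1−f)/f ≈ 23 × 165 × 4.09824 ≈ 15552.82 mg.

15553 mg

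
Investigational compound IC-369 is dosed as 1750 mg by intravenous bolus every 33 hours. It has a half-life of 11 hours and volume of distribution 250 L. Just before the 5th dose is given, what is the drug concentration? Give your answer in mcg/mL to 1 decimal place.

f = (1/2)^(τ/t½) = (1/2)^(33/11) ≈ 0.1250.
C₀ = D/Vd = 1750/250 ≈ 7.000 mcg/mL.
Before the 5th dose, 4 doses have been given. Superposition: Cmin = C₀·(f + f² + … + f^4).
≈ 7.000 × (0.1250 + 0.0156 + 0.0020 + 0.0002) ≈ 7.000 × 0.1428 ≈ 1.000 mcg/mL.

1.0 mcg/mL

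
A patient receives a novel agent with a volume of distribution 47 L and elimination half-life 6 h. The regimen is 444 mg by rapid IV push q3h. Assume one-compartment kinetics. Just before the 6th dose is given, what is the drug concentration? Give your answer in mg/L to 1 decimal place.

f = (1/2)^(τ/t½) = (1/2)^(3/6) ≈ 0.7071.
C₀ = D/Vd = 444/47 ≈ 9.447 mg/L.
Before the 6th dose, 5 doses have been given. Superposition: Cmin = C₀·(f + f² + … + f^5).
≈ 9.447 × (0.7071 + 0.5000 + 0.3535 + 0.2500 + 0.1768) ≈ 9.447 × 1.9874 ≈ 18.775 mg/L.

18.8 mg/L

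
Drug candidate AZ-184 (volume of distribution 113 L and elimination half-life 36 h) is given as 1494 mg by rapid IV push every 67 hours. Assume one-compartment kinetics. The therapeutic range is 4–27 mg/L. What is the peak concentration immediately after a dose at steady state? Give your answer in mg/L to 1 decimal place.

τ/t½ = 67/36 ≈ 1.8611, so fraction remaining f = (1/2)^(67/36) ≈ 0.2753.
At steady state, accumulation factor R = 1/(1 − e^(−kτ)) ≈ 1.3799.
Single-dose peak C₀ = D/Vd = 1494/113 ≈ 13.221 mg/L.
Steady-state peak Cmax,ss = C₀·R ≈ 13.221 × 1.3799 ≈ 18.244 mg/L.
Peak 18.2 mg/L vs MTC 27 mg/L: below toxic threshold.

18.2 mg/L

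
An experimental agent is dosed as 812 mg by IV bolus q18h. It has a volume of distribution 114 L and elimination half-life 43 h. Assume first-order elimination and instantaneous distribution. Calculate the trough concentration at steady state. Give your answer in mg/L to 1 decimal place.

21.2 mg/L

k = ln2/t½ = ln2/43 ≈ 0.016120 h⁻¹; fraction remaining f = e^(−kτ) = e^(−0.016120×18) ≈ 0.7481.
Each bolus raises the concentration by D/Vd = 812/114 ≈ 7.123 mg/L.
Steady-state trough Cmin,ss = C₀·f/(1−f) ≈ 7.123 × 0.7481/0.2519 ≈ 21.154 mg/L.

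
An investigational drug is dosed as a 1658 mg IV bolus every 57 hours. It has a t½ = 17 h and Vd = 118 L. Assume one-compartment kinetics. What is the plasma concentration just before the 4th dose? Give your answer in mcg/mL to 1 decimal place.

1.5 mcg/mL

f = (1/2)^(τ/t½) = (1/2)^(57/17) ≈ 0.0979.
C₀ = D/Vd = 1658/118 ≈ 14.051 mcg/mL.
Before the 4th dose, 3 doses have been given. Superposition: Cmin = C₀·(f + f² + … + f^3).
≈ 14.051 × (0.0979 + 0.0096 + 0.0009) ≈ 14.051 × 0.1084 ≈ 1.523 mcg/mL.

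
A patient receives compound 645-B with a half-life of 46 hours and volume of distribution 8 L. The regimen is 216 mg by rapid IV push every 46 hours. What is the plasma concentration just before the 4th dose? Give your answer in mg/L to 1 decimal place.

23.6 mg/L

f = (1/2)^(τ/t½) = (1/2)^(46/46) ≈ 0.5000.
C₀ = D/Vd = 216/8 ≈ 27.000 mg/L.
Before the 4th dose, 3 doses have been given. Superposition: Cmin = C₀·(f + f² + … + f^3).
≈ 27.000 × (0.5000 + 0.2500 + 0.1250) ≈ 27.000 × 0.8750 ≈ 23.625 mg/L.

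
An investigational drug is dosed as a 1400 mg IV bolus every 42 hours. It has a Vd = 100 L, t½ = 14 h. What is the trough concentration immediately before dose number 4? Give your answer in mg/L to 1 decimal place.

2.0 mg/L

f = (1/2)^(τ/t½) = (1/2)^(42/14) ≈ 0.1250.
C₀ = D/Vd = 1400/100 ≈ 14.000 mg/L.
Before the 4th dose, 3 doses have been given. Superposition: Cmin = C₀·(f + f² + … + f^3).
≈ 14.000 × (0.1250 + 0.0156 + 0.0020) ≈ 14.000 × 0.1426 ≈ 1.996 mg/L.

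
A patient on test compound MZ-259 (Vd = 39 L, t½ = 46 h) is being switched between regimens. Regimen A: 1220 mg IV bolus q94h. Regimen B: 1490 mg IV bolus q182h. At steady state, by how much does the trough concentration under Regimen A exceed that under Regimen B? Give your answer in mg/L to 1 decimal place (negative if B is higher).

Regimen A: f = (1/2)^(94/46) ≈ 0.2426; Cmin,ss = (1220/39)·f/(1−f) ≈ 10.020 mg/L.
Regimen B: f = (1/2)^(182/46) ≈ 0.0644; Cmin,ss = (1490/39)·f/(1−f) ≈ 2.630 mg/L.
Difference ≈ 10.020 − 2.630 ≈ 7.390 mg/L.

7.4 mg/L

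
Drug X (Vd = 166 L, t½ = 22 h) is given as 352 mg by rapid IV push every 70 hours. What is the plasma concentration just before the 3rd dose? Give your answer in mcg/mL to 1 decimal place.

f = (1/2)^(τ/t½) = (1/2)^(70/22) ≈ 0.1102.
C₀ = D/Vd = 352/166 ≈ 2.120 mcg/mL.
Before the 3rd dose, 2 doses have been given. Superposition: Cmin = C₀·(f + f²).
≈ 2.120 × (0.1102 + 0.0121) ≈ 2.120 × 0.1223 ≈ 0.259 mcg/mL.

0.3 mcg/mL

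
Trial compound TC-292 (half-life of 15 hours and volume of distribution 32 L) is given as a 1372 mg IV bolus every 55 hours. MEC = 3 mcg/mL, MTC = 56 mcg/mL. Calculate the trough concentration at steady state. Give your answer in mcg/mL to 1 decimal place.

3.7 mcg/mL

Over one 55-h interval, 55/15 ≈ 3.6667 half-lives elapse, leaving f ≈ 0.0787 of each dose.
At steady state, accumulation factor R = 1/(1 − e^(−kτ)) ≈ 1.0854.
Each bolus raises the concentration by D/Vd = 1372/32 ≈ 42.875 mcg/mL.
Cmax,ss = C₀/(1 − f) ≈ 42.875/0.9213 ≈ 46.538 mcg/mL.
One interval later, Cmin,ss = Cmax,ss·e^(−kτ) ≈ 46.538 × 0.0787 ≈ 3.663 mcg/mL.
Trough 3.7 mcg/mL vs MEC 3 mcg/mL: adequate.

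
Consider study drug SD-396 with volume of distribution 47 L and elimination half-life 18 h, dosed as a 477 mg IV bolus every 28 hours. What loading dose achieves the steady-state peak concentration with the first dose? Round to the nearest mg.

723 mg

f = (1/2)^(28/18) ≈ 0.340198; accumulation ratio R = 1/(1−f) ≈ 1.51561.
Loading dose to hit Cmax,ss on first dose: D_load = D_maint·R ≈ 477 × 1.51561 ≈ 722.95 mg.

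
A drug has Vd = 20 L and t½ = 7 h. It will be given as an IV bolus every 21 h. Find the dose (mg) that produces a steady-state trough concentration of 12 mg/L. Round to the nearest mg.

τ/t½ = 21/7 ≈ 3, so f = (1/2)^(21/7) ≈ 0.125000.
Cmin,ss = (D/Vd)·f/(1−f), so D = Cmin,ss·Vd·(1−f)/f.
D = 12 × 20 × (1−f)/f ≈ 12 × 20 × 7.00000 ≈ 1680.00 mg.

1680 mg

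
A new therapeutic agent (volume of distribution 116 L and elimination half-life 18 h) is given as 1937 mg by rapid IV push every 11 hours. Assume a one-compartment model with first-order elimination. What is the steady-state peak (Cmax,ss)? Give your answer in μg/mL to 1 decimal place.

48.4 μg/mL

τ/t½ = 11/18 ≈ 0.61111, so fraction remaining f = (1/2)^(11/18) ≈ 0.6547.
At steady state, accumulation factor R = 1/(1 − e^(−kτ)) ≈ 2.8960.
Each bolus raises the concentration by D/Vd = 1937/116 ≈ 16.698 μg/mL.
Cmax,ss = C₀/(1 − f) ≈ 16.698/0.3453 ≈ 48.358 μg/mL.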